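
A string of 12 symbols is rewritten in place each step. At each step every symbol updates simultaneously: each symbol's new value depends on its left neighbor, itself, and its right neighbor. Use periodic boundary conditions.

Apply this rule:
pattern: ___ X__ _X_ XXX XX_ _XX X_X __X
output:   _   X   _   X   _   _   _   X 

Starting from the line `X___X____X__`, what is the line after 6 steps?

__X_X____X_X

_X_X_X__X_XX
______XX____
_____X__X___
____X_XX_X__
___X______X_
__X_X____X_X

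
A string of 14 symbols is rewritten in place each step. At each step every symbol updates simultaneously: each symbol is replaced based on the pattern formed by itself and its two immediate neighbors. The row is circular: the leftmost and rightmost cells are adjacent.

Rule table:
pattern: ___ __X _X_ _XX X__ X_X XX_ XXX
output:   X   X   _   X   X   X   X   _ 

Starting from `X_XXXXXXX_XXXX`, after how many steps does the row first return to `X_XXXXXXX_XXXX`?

XXX_____XXX___
X_XXXXXXX_XXXX

2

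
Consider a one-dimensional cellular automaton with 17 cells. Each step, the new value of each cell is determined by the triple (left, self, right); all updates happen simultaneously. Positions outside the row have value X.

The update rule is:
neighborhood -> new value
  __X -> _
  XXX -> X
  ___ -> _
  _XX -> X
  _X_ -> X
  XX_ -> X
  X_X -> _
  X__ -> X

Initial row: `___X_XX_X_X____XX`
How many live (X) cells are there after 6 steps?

step 1: X__X_XX_X_XX___XX
step 2: XX_X_XX_X_XXX__XX
step 3: XX_X_XX_X_XXXX_XX
step 4: XX_X_XX_X_XXXX_XX  (fixed point — unchanged through step 6)
count of X: 12

12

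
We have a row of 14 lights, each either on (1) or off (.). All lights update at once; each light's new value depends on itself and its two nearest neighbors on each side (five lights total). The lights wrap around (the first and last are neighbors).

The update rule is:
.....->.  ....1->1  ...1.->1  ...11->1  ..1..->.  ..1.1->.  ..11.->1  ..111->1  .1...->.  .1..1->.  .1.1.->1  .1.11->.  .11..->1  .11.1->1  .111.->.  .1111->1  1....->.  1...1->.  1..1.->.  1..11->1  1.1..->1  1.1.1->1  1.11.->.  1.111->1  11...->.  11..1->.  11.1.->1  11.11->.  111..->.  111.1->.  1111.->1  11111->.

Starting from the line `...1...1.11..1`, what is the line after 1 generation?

..1...1...1...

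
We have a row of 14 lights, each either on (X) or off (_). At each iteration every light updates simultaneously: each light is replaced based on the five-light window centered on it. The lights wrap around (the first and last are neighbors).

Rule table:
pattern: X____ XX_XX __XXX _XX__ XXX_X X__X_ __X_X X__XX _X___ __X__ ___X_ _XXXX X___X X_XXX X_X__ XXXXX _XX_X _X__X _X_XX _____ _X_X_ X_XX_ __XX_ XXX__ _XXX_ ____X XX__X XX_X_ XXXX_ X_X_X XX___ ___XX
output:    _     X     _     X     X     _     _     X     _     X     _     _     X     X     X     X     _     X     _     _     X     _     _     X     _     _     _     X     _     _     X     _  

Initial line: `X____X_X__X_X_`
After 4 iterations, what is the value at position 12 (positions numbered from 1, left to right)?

X_____XXX__X_X
XX______X_____
_XX_____X_____
__XX____X_____
position 12 holds _

_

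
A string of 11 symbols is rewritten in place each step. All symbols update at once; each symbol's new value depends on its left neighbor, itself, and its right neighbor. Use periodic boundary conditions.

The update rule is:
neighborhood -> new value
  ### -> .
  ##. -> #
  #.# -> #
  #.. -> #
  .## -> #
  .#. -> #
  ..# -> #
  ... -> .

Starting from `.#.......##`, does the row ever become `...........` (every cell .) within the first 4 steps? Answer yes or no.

no

step 1: ###.....###
step 2: ..##...##..
step 3: .####.####.
step 4: ##..###..##
step 4 is ##..###..##, still not uniform .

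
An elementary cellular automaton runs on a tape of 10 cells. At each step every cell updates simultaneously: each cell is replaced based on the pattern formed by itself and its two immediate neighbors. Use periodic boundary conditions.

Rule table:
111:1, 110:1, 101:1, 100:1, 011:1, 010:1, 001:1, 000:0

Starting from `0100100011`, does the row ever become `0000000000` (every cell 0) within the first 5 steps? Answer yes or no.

step 1: 1111110111
step 2: 1111111111
step 3: 1111111111  (fixed point — unchanged through step 5)
step 5 is 1111111111, still not uniform 0

no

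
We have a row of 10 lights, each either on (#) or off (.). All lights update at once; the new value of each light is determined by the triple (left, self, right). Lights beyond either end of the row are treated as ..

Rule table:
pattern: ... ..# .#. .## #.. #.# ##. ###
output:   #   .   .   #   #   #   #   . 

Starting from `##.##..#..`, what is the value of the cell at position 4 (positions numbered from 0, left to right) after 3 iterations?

######..##
#....##.##
.###.#####
position 4 holds .

.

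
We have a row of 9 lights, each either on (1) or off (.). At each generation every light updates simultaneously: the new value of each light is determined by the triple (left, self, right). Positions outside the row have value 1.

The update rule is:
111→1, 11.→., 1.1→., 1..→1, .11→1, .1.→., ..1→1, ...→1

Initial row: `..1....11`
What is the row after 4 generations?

.11111111

11.111111
1..111111
.11111111
.11111111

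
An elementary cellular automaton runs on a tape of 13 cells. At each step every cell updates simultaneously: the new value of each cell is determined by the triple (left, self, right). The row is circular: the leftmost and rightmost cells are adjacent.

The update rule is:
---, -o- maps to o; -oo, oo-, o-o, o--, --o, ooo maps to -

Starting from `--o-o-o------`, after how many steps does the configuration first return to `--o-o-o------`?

step 1: o-o-o-o-ooooo
step 2: --o-o-o------

2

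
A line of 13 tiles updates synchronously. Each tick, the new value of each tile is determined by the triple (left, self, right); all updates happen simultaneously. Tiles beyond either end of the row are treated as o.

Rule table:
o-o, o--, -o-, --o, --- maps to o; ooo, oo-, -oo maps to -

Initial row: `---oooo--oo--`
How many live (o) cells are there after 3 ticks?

7

ooo----oo--oo
---oooo--oo--  (repeats tick 0; period 2)
tick 3: ooo----oo--oo
count of o: 7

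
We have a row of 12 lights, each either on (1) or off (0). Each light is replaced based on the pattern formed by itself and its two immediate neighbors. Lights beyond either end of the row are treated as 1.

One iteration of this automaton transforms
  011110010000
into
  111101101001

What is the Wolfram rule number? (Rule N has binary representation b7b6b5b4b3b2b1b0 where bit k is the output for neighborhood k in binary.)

position 2: 111 → 1  (bit 7 = 1)
position 4: 110 → 0  (bit 6 = 0)
position 0: 101 → 1  (bit 5 = 1)
position 5: 100 → 1  (bit 4 = 1)
position 1: 011 → 1  (bit 3 = 1)
position 7: 010 → 0  (bit 2 = 0)
position 6: 001 → 1  (bit 1 = 1)
position 9: 000 → 0  (bit 0 = 0)
bits b7..b0 = 10111010 = 186

186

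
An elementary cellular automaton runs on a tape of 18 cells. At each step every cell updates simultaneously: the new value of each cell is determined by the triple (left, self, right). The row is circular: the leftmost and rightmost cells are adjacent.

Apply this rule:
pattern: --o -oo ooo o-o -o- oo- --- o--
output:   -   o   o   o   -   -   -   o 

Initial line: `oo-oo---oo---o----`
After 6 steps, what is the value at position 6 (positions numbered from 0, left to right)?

o

step 1: o-oo-o--o-o---o---
step 2: -oo-o-o--o-o---o--
step 3: -o-o-o-o--o-o---o-
step 4: --o-o-o-o--o-o---o
step 5: o--o-o-o-o--o-o---
step 6: -o--o-o-o-o--o-o--
position 6 holds o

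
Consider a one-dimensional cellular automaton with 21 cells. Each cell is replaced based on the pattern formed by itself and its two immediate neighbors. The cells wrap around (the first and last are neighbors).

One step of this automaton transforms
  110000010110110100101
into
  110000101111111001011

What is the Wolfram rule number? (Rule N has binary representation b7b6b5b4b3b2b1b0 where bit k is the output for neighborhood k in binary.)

position 0: 111 → 1  (bit 7 = 1)
position 1: 110 → 1  (bit 6 = 1)
position 8: 101 → 1  (bit 5 = 1)
position 2: 100 → 0  (bit 4 = 0)
position 9: 011 → 1  (bit 3 = 1)
position 7: 010 → 0  (bit 2 = 0)
position 6: 001 → 1  (bit 1 = 1)
position 3: 000 → 0  (bit 0 = 0)
bits b7..b0 = 11101010 = 234

234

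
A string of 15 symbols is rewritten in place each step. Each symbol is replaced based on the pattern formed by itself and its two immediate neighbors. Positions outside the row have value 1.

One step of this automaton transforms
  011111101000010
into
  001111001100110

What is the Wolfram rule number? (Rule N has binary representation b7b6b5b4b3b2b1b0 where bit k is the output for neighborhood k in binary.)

position 2: 111 → 1  (bit 7 = 1)
position 6: 110 → 0  (bit 6 = 0)
position 0: 101 → 0  (bit 5 = 0)
position 9: 100 → 1  (bit 4 = 1)
position 1: 011 → 0  (bit 3 = 0)
position 8: 010 → 1  (bit 2 = 1)
position 12: 001 → 1  (bit 1 = 1)
position 10: 000 → 0  (bit 0 = 0)
bits b7..b0 = 10010110 = 150

150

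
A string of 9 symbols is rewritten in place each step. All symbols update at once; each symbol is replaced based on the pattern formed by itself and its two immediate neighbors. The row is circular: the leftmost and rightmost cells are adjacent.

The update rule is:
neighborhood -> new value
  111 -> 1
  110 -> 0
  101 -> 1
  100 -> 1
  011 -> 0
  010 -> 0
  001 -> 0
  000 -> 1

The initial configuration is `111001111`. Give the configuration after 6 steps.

110100111
101010011
010101001
101010100
010101010
001010101

001010101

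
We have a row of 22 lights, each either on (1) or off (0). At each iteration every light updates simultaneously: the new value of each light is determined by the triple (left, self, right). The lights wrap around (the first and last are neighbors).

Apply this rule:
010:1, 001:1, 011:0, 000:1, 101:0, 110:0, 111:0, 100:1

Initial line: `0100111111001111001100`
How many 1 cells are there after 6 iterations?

1111000000110000110011
0000111111001111001100
1111000000110000110011  (repeats iteration 1; period 2)
iteration 6: 0000111111001111001100
count of 1: 12

12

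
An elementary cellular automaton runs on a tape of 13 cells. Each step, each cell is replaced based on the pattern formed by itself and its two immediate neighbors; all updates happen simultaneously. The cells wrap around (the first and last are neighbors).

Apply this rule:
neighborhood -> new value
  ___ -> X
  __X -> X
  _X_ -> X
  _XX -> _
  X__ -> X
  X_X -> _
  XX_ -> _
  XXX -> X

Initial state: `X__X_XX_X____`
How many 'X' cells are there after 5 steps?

step 1: XXXX____XXXXX
step 2: XXX_XXXX_XXXX
step 3: XX___XX___XXX
step 4: X_XXX__XXX_XX
step 5: ___X_XX_X___X
count of X: 5

5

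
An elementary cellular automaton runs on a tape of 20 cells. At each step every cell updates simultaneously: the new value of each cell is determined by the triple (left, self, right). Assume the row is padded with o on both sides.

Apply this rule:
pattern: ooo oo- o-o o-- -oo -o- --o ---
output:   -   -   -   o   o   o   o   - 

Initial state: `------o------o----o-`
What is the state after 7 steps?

-o-o--oooooo-o--oo-o

o----ooo----ooo--oo-
-o--oo--o--oo--ooo--
-oooo-oooooo-ooo--oo
-o----o------o--ooo-
-oo--ooo----ooooo---
-o-ooo--o--oo----o-o
-o-o--oooooo-o--oo-o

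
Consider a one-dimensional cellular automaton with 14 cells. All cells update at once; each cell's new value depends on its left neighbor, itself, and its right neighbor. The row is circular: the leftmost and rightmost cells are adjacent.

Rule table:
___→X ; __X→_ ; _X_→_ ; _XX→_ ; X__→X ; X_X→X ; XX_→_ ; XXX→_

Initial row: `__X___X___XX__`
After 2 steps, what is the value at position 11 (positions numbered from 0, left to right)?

_

step 1: X__XX__XX___XX
step 2: _X___X___XX___
position 11 holds _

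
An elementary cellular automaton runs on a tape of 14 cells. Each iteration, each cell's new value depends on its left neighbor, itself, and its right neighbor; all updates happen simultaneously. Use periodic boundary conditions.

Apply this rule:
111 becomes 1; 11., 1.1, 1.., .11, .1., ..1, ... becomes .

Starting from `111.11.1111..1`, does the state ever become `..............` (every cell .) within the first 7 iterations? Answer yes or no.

11......11....
..............
all cells are . at iteration 2

yes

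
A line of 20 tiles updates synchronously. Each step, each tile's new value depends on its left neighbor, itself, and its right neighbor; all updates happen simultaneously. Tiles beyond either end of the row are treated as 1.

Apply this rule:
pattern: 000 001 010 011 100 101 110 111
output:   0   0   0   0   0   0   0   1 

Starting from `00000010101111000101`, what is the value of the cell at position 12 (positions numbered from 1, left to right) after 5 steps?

00000000000110000000
00000000000000000000
00000000000000000000  (fixed point — unchanged through step 5)
position 12 holds 0

0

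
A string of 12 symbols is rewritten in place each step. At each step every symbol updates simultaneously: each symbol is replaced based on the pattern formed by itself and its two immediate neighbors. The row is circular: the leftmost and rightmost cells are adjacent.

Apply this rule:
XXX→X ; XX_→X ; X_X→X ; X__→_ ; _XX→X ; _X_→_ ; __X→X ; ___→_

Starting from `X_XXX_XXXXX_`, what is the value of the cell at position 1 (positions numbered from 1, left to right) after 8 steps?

X

_XXXXXXXXXXX
XXXXXXXXXXXX
XXXXXXXXXXXX  (fixed point — unchanged through step 8)
position 1 holds X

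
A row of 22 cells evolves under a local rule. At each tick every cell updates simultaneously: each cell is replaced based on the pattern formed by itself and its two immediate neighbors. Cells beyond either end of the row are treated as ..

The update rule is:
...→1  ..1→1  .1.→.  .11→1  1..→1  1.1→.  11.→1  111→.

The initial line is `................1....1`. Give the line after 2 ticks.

1..............1.1..11

1111111111111111.1111.
1..............1.1..11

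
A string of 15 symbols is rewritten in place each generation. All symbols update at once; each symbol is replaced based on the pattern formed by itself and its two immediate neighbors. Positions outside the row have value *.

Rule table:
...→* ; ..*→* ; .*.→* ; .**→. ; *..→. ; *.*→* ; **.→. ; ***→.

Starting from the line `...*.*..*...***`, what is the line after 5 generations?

**.*****.**.**.

.*****.**.**...
*.....*..*...**
..*****.**.**..
.*.....*..*...*
**.*****.**.**.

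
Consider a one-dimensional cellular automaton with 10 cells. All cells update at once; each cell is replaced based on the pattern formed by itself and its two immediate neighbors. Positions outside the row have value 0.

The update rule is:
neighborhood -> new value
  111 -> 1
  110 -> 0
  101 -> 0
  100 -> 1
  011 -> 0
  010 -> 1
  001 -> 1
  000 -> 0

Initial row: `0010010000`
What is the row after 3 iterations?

0111111000
1011110100
1001100110

1001100110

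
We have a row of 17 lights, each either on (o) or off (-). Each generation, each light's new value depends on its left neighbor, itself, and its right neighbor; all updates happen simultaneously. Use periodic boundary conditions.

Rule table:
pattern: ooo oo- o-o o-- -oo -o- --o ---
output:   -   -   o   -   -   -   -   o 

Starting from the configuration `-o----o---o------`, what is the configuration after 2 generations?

-o----o---o------

---oo---o---ooooo
-o----o---o------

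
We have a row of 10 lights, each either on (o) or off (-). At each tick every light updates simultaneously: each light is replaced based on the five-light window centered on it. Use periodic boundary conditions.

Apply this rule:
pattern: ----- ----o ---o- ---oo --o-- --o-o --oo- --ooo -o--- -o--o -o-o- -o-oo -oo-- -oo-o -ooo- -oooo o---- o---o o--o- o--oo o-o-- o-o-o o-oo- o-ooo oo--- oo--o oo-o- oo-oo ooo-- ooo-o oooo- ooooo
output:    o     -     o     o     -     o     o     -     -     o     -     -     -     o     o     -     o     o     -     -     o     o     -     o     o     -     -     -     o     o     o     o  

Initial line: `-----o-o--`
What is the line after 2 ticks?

ooo-oo-o-o
-oo--o-o-o

-oo--o-o-o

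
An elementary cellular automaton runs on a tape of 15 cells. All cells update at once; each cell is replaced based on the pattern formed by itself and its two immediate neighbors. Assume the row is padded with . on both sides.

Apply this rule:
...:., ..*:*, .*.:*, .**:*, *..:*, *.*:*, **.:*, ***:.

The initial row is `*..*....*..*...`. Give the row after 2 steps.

*...****....**.

*****..******..
*...****....**.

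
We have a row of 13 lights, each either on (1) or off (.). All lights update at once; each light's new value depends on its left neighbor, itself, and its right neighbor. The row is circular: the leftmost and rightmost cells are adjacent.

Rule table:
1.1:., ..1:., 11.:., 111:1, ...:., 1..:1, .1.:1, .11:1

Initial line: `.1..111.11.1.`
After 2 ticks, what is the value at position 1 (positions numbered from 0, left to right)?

1

.11.11..1..11
.1..1.1.11.1.
position 1 holds 1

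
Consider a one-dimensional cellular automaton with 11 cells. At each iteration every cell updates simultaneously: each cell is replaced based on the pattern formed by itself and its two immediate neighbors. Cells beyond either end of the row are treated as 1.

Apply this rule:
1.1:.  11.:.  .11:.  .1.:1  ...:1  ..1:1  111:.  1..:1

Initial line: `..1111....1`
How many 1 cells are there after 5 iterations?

7

iteration 1: 11....1111.
iteration 2: ..1111.....
iteration 3: 11....11111
iteration 4: ..1111.....  (repeats iteration 2; period 2)
iteration 5: 11....11111
count of 1: 7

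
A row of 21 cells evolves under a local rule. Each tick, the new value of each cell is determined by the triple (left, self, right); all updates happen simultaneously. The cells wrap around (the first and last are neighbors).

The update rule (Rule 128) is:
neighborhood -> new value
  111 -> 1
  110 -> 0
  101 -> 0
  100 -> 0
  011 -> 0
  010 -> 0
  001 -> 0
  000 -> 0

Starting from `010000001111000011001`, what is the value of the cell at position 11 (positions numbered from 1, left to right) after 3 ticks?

0

000000000110000000000
000000000000000000000
000000000000000000000
position 11 holds 0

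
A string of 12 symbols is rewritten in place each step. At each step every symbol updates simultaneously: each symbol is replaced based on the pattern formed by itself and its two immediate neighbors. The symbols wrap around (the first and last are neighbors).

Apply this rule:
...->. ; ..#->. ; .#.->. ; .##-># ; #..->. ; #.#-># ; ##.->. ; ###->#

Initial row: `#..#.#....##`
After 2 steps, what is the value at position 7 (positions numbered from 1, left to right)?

....#.....##
..........#.
position 7 holds .

.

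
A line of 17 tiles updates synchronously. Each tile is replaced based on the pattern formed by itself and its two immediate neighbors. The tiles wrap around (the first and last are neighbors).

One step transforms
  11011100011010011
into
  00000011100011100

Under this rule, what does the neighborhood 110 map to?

0

At position 1 the neighborhood is 110; the next row has 0 there.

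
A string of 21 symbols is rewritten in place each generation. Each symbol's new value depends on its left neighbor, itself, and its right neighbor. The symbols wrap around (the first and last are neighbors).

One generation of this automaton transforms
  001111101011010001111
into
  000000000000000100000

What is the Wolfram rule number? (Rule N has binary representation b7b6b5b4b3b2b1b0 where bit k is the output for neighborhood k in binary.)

position 3: 111 → 0  (bit 7 = 0)
position 6: 110 → 0  (bit 6 = 0)
position 7: 101 → 0  (bit 5 = 0)
position 0: 100 → 0  (bit 4 = 0)
position 2: 011 → 0  (bit 3 = 0)
position 8: 010 → 0  (bit 2 = 0)
position 1: 001 → 0  (bit 1 = 0)
position 15: 000 → 1  (bit 0 = 1)
bits b7..b0 = 00000001 = 1

1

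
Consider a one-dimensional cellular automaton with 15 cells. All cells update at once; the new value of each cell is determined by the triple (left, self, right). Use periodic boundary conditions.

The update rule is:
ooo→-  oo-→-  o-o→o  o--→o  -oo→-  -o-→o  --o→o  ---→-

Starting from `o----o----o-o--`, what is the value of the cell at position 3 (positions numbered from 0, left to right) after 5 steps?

step 1: oo--ooo--oooooo
step 2: --oo---oo------
step 3: -o--o-o--o-----
step 4: ooooooooooo----
step 5: -----------o--o
position 3 holds -

-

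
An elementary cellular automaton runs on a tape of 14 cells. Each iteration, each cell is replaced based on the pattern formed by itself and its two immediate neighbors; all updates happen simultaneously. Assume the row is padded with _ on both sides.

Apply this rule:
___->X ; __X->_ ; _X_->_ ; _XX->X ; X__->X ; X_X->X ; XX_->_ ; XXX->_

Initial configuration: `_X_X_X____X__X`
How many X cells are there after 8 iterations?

__X_X_XXX__X__
X__X_XX__X__XX
_X__XX_X__X_X_
__X_X_X_X__X_X
X__X_X_X_X__X_
_X__X_X_X_X__X
__X__X_X_X_X__
X__X__X_X_X_XX
count of X: 7

7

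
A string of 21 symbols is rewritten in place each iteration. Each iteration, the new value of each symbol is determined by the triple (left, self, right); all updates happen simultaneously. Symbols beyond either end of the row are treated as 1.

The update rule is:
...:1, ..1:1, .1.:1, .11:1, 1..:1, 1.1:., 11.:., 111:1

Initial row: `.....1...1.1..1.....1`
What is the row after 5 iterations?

1111111111.1111111111
111111111..1111111111
11111111.111111111111
1111111..111111111111
111111.11111111111111

111111.11111111111111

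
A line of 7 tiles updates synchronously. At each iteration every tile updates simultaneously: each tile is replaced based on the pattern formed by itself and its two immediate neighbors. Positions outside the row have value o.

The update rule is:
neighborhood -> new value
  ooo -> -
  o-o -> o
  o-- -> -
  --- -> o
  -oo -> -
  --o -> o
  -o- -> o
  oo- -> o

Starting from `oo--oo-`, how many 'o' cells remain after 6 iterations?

4

iteration 1: -o-o-oo
iteration 2: ooooo--
iteration 3: ----o-o
iteration 4: -ooooo-
iteration 5: o----oo
iteration 6: o-ooo--
count of o: 4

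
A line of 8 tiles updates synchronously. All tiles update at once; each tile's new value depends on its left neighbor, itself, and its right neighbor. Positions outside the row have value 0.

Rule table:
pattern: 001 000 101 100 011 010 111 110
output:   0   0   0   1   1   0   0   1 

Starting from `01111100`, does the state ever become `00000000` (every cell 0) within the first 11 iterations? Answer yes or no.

yes

01000110
00100111
00010101
00000000
all cells are 0 at iteration 4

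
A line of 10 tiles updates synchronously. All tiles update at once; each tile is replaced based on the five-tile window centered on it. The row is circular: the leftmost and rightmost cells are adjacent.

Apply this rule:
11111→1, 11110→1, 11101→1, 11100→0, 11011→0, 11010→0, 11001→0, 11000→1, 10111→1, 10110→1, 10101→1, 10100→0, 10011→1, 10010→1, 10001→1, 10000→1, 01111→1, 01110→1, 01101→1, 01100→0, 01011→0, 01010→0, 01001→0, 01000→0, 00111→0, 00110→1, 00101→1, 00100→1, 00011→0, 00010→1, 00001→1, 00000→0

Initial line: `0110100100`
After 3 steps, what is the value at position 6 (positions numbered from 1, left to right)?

0110001101
0101101101
0101101101
position 6 holds 0

0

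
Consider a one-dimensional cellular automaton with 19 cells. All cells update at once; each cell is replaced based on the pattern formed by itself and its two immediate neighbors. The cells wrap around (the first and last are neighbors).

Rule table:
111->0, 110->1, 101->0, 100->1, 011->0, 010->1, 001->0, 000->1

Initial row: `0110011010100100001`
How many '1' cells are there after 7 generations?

0011001010110111101
1001101010010000101
1100101011011110100
0110101001000010110
0010101101111010011
1010100100001011001
1010110111101001100
count of 1: 11

11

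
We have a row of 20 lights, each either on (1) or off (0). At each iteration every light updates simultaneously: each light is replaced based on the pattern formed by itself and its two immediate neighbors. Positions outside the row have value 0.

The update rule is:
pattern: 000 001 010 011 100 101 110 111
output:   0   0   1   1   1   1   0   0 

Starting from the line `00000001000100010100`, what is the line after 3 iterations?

00000001100110011110
00000001010101010001
00000001111111111001

00000001111111111001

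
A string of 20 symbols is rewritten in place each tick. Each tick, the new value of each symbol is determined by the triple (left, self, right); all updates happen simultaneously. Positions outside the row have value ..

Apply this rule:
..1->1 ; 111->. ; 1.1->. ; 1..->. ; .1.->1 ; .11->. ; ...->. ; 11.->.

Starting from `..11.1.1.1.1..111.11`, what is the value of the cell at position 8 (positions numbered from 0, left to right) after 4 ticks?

.

tick 1: .1...1.1.1.1.1......
tick 2: 11..11.1.1.1.1......
tick 3: ...1...1.1.1.1......
tick 4: ..11..11.1.1.1......
position 8 holds .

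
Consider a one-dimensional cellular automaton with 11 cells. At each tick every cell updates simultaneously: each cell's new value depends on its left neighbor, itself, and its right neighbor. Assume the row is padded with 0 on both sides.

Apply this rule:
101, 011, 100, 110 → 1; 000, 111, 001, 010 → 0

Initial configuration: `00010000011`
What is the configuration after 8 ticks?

00000000001

00001000011
00000100011
00000010011
00000001011
00000000111
00000000101
00000000010
00000000001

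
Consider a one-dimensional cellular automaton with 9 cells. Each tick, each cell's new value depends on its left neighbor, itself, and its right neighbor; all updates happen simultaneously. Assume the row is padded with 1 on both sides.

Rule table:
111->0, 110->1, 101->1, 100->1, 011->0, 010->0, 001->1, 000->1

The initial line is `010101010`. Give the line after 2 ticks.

110101010

tick 1: 101010101
tick 2: 110101010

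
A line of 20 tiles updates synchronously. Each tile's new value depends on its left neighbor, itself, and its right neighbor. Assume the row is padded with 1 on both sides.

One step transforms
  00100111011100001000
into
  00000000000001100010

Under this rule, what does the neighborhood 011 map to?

At position 5 the neighborhood is 011; the next row has 0 there.

0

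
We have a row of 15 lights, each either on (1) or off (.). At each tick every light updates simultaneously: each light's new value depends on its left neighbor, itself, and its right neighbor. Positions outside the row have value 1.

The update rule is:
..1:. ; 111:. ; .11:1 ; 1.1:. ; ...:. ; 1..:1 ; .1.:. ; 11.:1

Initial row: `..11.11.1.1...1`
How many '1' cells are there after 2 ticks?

8

1.11.11....1..1
1.11.111....1.1
count of 1: 8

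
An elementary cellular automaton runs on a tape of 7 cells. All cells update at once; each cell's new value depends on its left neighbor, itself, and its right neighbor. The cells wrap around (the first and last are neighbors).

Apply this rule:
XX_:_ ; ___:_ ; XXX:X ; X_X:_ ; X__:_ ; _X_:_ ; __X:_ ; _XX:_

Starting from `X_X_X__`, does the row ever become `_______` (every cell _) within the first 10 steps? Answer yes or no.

yes

step 1: _______
all cells are _ at step 1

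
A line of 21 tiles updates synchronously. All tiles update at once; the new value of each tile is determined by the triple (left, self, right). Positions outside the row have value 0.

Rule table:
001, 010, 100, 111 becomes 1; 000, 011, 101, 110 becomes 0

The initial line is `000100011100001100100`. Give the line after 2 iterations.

010100101011111101101

001110101010010011110
010100101011111101101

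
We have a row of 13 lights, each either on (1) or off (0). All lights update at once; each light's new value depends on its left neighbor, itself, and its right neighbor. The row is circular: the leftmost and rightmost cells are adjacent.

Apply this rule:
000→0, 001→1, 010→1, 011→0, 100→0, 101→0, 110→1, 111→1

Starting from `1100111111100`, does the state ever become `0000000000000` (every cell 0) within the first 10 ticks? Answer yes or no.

0101011111101
0101001111101
0101010111101
0101010011101
0101010101101
0101010100101
0101010101101  (repeats tick 5; period 2)
tick 10: 0101010100101
tick 10 is 0101010100101, still not uniform 0

no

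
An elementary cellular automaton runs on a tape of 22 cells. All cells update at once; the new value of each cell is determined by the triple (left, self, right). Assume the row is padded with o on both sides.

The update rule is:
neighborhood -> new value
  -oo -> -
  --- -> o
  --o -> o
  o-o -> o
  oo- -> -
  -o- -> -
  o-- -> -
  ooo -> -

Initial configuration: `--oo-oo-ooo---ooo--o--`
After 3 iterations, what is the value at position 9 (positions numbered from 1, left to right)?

o

iteration 1: -o--o--o----oo----o--o
iteration 2: o--o--o--ooo---ooo--o-
iteration 3: --o--o--o----oo----o-o
position 9 holds o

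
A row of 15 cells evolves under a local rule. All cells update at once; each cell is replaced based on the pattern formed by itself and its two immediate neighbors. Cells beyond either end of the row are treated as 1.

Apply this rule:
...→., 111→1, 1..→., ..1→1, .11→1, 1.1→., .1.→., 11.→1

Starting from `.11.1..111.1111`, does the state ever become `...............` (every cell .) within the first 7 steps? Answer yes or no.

no

.11...1111.1111
.11..11111.1111
.11.111111.1111
.11.111111.1111  (fixed point — unchanged through step 7)
step 7 is .11.111111.1111, still not uniform .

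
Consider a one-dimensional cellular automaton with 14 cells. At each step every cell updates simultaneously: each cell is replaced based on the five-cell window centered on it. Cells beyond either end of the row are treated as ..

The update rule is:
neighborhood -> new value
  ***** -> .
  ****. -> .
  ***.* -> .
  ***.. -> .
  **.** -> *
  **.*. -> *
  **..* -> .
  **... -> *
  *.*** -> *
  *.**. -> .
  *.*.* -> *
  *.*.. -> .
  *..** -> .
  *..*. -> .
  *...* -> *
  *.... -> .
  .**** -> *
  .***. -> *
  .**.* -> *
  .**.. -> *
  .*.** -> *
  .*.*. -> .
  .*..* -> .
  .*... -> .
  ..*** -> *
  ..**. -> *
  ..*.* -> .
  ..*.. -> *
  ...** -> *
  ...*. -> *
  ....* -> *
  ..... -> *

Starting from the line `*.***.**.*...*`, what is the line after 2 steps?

.***.*.**..***
***.***.*..**.

***.***.*..**.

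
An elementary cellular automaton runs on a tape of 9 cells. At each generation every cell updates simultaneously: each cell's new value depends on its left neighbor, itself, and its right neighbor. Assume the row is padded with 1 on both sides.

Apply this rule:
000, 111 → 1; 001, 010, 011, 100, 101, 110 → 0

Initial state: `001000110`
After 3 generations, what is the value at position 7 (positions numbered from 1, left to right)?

0

000010000
011000110
000010000
position 7 holds 0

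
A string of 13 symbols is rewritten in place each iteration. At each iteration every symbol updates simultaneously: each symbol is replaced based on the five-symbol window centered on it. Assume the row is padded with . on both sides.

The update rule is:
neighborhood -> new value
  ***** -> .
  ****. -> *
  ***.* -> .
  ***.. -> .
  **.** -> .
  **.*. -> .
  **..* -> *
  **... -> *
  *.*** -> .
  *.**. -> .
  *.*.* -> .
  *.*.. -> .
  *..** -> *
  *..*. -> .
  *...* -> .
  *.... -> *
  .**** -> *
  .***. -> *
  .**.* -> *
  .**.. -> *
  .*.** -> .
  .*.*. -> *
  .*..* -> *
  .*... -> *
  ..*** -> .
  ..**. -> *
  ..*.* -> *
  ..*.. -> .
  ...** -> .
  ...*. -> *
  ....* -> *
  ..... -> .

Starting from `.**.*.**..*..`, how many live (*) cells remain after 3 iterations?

4

iteration 1: .**....**..**
iteration 2: .*****.******
iteration 3: ..*.*...*..*.
count of *: 4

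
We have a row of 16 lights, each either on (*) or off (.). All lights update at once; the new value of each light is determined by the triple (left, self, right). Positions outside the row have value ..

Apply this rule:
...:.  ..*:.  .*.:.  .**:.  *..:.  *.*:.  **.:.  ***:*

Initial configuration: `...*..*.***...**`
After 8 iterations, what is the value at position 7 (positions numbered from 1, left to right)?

.

.........*......
................
................  (fixed point — unchanged through iteration 8)
position 7 holds .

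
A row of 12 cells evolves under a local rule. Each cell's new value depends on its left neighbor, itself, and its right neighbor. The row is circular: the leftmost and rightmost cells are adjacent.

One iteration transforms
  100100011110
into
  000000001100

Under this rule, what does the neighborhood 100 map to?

At position 1 the neighborhood is 100; the next row has 0 there.

0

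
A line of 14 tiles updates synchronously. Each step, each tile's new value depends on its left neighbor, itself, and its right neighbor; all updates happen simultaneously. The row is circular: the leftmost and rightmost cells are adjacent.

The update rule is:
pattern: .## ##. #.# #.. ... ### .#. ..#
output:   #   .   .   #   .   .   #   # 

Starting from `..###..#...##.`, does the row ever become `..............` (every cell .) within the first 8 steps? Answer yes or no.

step 1: .##..####.##.#
step 2: .#.###....#..#
step 3: .#.#..#..#####
step 4: .#.#######....
step 5: ##.#......#...
step 6: #..##....###.#
step 7: .###.#..##...#
step 8: .#...####.#.##
step 8 is .#...####.#.##, still not uniform .

no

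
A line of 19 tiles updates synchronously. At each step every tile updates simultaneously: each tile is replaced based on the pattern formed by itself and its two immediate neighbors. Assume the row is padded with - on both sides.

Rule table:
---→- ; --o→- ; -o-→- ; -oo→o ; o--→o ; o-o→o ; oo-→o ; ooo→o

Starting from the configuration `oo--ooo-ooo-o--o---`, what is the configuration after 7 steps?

ooo-oooooooo-o--o--
ooooooooooooo-o--o-
oooooooooooooo-o--o
ooooooooooooooo-o--
oooooooooooooooo-o-
ooooooooooooooooo-o
oooooooooooooooooo-

oooooooooooooooooo-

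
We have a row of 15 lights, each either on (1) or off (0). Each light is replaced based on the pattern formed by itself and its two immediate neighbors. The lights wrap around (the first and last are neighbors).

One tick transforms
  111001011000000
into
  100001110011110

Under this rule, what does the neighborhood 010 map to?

At position 5 the neighborhood is 010; the next row has 1 there.

1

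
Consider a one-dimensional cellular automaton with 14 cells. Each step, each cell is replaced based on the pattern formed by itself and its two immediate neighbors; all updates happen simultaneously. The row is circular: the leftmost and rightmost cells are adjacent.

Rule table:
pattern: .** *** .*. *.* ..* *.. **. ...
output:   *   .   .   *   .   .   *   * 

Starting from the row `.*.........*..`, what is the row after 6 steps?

...*.....*....

...*******...*
.*.*.....*.*..
..*..***..*..*
.....*.*......
****..*..*****
...*.....*....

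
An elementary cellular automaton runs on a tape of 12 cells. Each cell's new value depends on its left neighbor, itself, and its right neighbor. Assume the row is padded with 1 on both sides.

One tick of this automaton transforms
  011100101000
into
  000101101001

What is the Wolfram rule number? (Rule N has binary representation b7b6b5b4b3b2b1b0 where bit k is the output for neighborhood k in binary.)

70

position 2: 111 → 0  (bit 7 = 0)
position 3: 110 → 1  (bit 6 = 1)
position 0: 101 → 0  (bit 5 = 0)
position 4: 100 → 0  (bit 4 = 0)
position 1: 011 → 0  (bit 3 = 0)
position 6: 010 → 1  (bit 2 = 1)
position 5: 001 → 1  (bit 1 = 1)
position 10: 000 → 0  (bit 0 = 0)
bits b7..b0 = 01000110 = 70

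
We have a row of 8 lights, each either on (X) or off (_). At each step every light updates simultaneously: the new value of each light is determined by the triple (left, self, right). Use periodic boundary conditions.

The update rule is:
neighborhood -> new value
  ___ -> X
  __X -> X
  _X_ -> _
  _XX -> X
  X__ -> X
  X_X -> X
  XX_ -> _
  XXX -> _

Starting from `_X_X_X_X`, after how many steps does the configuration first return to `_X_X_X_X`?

X_X_X_X_
_X_X_X_X

2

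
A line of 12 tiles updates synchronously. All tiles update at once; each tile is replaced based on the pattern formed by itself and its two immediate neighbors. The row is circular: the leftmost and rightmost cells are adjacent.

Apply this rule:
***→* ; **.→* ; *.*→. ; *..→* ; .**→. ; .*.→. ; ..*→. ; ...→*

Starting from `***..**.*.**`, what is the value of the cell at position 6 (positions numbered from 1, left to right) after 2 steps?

.

step 1: ****..*....*
step 2: *****..***..
position 6 holds .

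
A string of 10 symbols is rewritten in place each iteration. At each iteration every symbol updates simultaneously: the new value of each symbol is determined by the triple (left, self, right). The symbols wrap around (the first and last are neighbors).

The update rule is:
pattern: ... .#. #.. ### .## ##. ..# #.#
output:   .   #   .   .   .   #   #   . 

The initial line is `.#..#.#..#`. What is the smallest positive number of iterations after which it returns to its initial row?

.#.##.#.##
.#..#.#..#

2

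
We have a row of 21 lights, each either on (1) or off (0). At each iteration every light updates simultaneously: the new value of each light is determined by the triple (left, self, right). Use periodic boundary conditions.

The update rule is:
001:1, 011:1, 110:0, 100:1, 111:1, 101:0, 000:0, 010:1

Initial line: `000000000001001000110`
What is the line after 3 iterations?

000000000011111101101
100000000111111001001
010000001111110111111

010000001111110111111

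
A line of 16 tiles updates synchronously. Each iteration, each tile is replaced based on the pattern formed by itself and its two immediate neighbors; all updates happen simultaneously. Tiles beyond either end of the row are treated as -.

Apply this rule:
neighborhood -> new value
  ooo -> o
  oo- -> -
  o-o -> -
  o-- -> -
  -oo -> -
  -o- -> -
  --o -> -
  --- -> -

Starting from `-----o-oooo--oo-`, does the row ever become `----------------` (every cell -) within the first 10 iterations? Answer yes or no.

--------oo------
----------------
all cells are - at iteration 2

yes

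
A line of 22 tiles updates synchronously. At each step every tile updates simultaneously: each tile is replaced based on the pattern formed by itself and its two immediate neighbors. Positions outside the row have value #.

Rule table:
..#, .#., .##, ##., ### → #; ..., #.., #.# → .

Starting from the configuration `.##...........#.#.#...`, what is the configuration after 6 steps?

.##..........##.#.#..#
.##.........###.#.#.##
.##........####.#.#.##
.##.......#####.#.#.##
.##......######.#.#.##
.##.....#######.#.#.##

.##.....#######.#.#.##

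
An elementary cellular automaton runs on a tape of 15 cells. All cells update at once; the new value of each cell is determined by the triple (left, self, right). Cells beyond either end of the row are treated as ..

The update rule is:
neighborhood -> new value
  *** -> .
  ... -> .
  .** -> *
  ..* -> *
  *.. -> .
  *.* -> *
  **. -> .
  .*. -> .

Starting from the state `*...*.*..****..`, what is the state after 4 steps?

*.*..**........

...*.*..**.....
..*.*..**......
.*.*..**.......
*.*..**........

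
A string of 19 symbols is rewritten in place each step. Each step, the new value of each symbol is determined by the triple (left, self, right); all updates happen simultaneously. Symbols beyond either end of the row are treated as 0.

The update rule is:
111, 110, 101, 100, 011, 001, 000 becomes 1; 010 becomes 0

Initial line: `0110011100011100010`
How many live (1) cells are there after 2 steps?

18

1111111111111111101
1111111111111111110
count of 1: 18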